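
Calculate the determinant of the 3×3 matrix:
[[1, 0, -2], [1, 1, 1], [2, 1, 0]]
1

Expansion along first row:
det = 1·det([[1,1],[1,0]]) - 0·det([[1,1],[2,0]]) + -2·det([[1,1],[2,1]])
    = 1·(1·0 - 1·1) - 0·(1·0 - 1·2) + -2·(1·1 - 1·2)
    = 1·-1 - 0·-2 + -2·-1
    = -1 + 0 + 2 = 1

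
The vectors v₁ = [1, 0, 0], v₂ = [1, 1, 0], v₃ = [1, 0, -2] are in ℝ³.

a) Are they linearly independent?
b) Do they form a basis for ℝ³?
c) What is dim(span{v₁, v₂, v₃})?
Yes independent, yes basis, dim = 3

Stack v₁, v₂, v₃ as rows of a 3×3 matrix.
[[1, 0, 0]; [1, 1, 0]; [1, 0, -2]] is already lower triangular with nonzero diagonal entries (1, 1, -2), so its determinant is the product of the diagonal entries, det = (1)·(1)·(-2) = -2 ≠ 0, and the rows are linearly independent.
Three linearly independent vectors in ℝ³ form a basis for ℝ³, so dim(span{v₁,v₂,v₃}) = 3.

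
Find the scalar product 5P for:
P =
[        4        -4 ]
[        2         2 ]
5P =
[       20       -20 ]
[       10        10 ]

Scalar multiplication is elementwise: (5P)[i][j] = 5 * P[i][j].
  (5P)[0][0] = 5 * (4) = 20
  (5P)[0][1] = 5 * (-4) = -20
  (5P)[1][0] = 5 * (2) = 10
  (5P)[1][1] = 5 * (2) = 10
5P =
[       20       -20 ]
[       10        10 ]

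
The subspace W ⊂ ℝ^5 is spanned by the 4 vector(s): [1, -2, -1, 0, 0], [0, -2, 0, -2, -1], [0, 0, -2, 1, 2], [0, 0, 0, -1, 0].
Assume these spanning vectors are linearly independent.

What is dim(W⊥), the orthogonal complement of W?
dim(W⊥) = 1

For any subspace W of ℝ^n, dim(W) + dim(W⊥) = n (the whole-space dimension).
Here the given 4 vectors are linearly independent, so dim(W) = 4.
Thus dim(W⊥) = n - dim(W) = 5 - 4 = 1.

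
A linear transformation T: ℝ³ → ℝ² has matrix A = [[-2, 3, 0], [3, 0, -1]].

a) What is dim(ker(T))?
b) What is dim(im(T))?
dim(ker) = 1, dim(im) = 2

The two rows are not scalar multiples of one another (no single k satisfies row 2 = k × row 1), so they are linearly independent.
Thus rank(A) = 2.
dim(im(T)) = rank(A) = 2.
By the rank-nullity theorem applied to T: ℝ³ → ℝ², rank(A) + nullity(A) = 3 (the domain dimension), so dim(ker(T)) = 3 - 2 = 1.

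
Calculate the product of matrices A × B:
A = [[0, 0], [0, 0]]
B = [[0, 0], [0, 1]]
[[0, 0], [0, 0]]

Matrix multiplication:
C[0][0] = 0×0 + 0×0 = 0
C[0][1] = 0×0 + 0×1 = 0
C[1][0] = 0×0 + 0×0 = 0
C[1][1] = 0×0 + 0×1 = 0
Result: [[0, 0], [0, 0]]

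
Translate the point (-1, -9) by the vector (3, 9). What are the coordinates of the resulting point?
(2, 0)

Translation by (3, 9):
x' = -1 + 3 = 2
y' = -9 + 9 = 0
Homogeneous matrix: [[1, 0, 3], [0, 1, 9], [0, 0, 1]]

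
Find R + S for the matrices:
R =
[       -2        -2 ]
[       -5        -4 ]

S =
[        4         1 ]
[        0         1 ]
R + S =
[        2        -1 ]
[       -5        -3 ]

Matrix addition is elementwise: (R+S)[i][j] = R[i][j] + S[i][j].
  (R+S)[0][0] = (-2) + (4) = 2
  (R+S)[0][1] = (-2) + (1) = -1
  (R+S)[1][0] = (-5) + (0) = -5
  (R+S)[1][1] = (-4) + (1) = -3
R + S =
[        2        -1 ]
[       -5        -3 ]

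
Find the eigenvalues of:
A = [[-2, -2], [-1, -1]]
λ = -3, 0

Solve det(A - λI) = 0. For a 2×2 matrix this is λ² - (trace)λ + det = 0.
trace(A) = -2 - 1 = -3.
det(A) = (-2)*(-1) - (-2)*(-1) = 2 - 2 = 0.
Characteristic equation: λ² - (-3)λ + (0) = 0.
Discriminant: (-3)² - 4*(0) = 9 - 0 = 9.
Roots: λ = (-3 ± √9) / 2 = -3, 0.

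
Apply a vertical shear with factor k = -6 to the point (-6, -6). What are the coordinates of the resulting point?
(-6, 30)

Shear matrix for vertical shear with factor k = -6:
[[1, 0], [-6, 1]]
Result: (-6, -6) → (-6, 30)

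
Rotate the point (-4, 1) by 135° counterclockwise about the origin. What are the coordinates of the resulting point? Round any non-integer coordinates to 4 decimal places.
(2.1213, -3.5355)

Rotation matrix R(θ) = [[cos θ, -sin θ], [sin θ, cos θ]]; for θ = 135°:
R = [[-√2/2, -√2/2], [√2/2, -√2/2]]
Result: R × [-4, 1]ᵀ = [-√2/2·-4 + (-√2/2)·1, √2/2·-4 + (-√2/2)·1]ᵀ = (2.1213, -3.5355)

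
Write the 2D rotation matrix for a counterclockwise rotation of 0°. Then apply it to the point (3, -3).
R = [[1, 0], [0, 1]]; R·(3, -3) = (3, -3)

Rotation matrix formula: R(θ) = [[cos θ, -sin θ], [sin θ, cos θ]]
For θ = 0°:
cos(0°) = 1
sin(0°) = 0
R = [[1, 0], [0, 1]]
Apply to (3, -3): [1·3 + (0)·-3, 0·3 + 1·-3] = (3, -3)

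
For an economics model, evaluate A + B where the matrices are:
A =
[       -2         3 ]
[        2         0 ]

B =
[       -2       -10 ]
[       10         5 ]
A + B =
[       -4        -7 ]
[       12         5 ]

Matrix addition is elementwise: (A+B)[i][j] = A[i][j] + B[i][j].
  (A+B)[0][0] = (-2) + (-2) = -4
  (A+B)[0][1] = (3) + (-10) = -7
  (A+B)[1][0] = (2) + (10) = 12
  (A+B)[1][1] = (0) + (5) = 5
A + B =
[       -4        -7 ]
[       12         5 ]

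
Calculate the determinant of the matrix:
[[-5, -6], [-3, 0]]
-18

For a 2×2 matrix [[a, b], [c, d]], det = ad - bc
det = (-5)(0) - (-6)(-3) = 0 - 18 = -18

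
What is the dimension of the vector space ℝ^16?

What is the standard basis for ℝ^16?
Dimension = 16; standard basis = {e_1, e_2, e_3, …, e_16}

ℝ^16 is the space of 16-tuples of real numbers; its dimension is 16.
The standard basis consists of 16 vectors: e_1, e_2, e_3, …, e_16, where e_i is the vector with 1 in position i and 0 elsewhere.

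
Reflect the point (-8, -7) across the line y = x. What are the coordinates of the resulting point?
(-7, -8)

Reflection across line y = x: (-8, -7) → (-7, -8)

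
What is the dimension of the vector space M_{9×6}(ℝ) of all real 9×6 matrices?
Dimension = 54

A real 9×6 matrix is determined by its 9·6 = 54 independent entries.
A standard basis is {E_ij : 1 ≤ i ≤ 9, 1 ≤ j ≤ 6}, where E_ij has a 1 in position (i, j) and 0 elsewhere — there are 54 such matrices, and they are linearly independent and span M_{9×6}(ℝ).
Therefore dim(M_{9×6}(ℝ)) = 54.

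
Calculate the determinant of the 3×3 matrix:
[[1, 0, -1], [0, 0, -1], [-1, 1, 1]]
1

Expansion along first row:
det = 1·det([[0,-1],[1,1]]) - 0·det([[0,-1],[-1,1]]) + -1·det([[0,0],[-1,1]])
    = 1·(0·1 - -1·1) - 0·(0·1 - -1·-1) + -1·(0·1 - 0·-1)
    = 1·1 - 0·-1 + -1·0
    = 1 + 0 + 0 = 1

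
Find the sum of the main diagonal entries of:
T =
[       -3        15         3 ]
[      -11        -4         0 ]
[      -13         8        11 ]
tr(T) = -3 - 4 + 11 = 4

The trace of a square matrix is the sum of its diagonal entries.
Diagonal entries of T: T[0][0] = -3, T[1][1] = -4, T[2][2] = 11.
tr(T) = -3 - 4 + 11 = 4.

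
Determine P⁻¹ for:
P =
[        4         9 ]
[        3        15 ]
det(P) = 33
P⁻¹ =
[     5/11     -3/11 ]
[    -1/11      4/33 ]

For a 2×2 matrix P = [[a, b], [c, d]] with det(P) ≠ 0, P⁻¹ = (1/det(P)) * [[d, -b], [-c, a]].
det(P) = (4)*(15) - (9)*(3) = 60 - 27 = 33.
P⁻¹ = (1/33) * [[15, -9], [-3, 4]].
Dividing each entry by 33 and reducing:
P⁻¹ =
[     5/11     -3/11 ]
[    -1/11      4/33 ]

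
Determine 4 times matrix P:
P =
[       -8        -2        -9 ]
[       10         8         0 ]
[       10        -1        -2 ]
4P =
[      -32        -8       -36 ]
[       40        32         0 ]
[       40        -4        -8 ]

Scalar multiplication is elementwise: (4P)[i][j] = 4 * P[i][j].
  (4P)[0][0] = 4 * (-8) = -32
  (4P)[0][1] = 4 * (-2) = -8
  (4P)[0][2] = 4 * (-9) = -36
  (4P)[1][0] = 4 * (10) = 40
  (4P)[1][1] = 4 * (8) = 32
  (4P)[1][2] = 4 * (0) = 0
  (4P)[2][0] = 4 * (10) = 40
  (4P)[2][1] = 4 * (-1) = -4
  (4P)[2][2] = 4 * (-2) = -8
4P =
[      -32        -8       -36 ]
[       40        32         0 ]
[       40        -4        -8 ]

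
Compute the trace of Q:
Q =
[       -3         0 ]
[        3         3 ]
tr(Q) = -3 + 3 = 0

The trace of a square matrix is the sum of its diagonal entries.
Diagonal entries of Q: Q[0][0] = -3, Q[1][1] = 3.
tr(Q) = -3 + 3 = 0.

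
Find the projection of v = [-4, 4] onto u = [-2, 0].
[-4, 0]

The projection of v onto u is proj_u(v) = ((v·u) / (u·u)) · u.
v·u = (-4)*(-2) + (4)*(0) = 8.
u·u = (-2)*(-2) + (0)*(0) = 4.
coefficient = 8 / 4 = 2.
proj_u(v) = 2 · [-2, 0] = [-4, 0].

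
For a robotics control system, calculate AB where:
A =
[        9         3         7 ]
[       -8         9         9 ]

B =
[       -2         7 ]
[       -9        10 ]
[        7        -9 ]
AB =
[        4        30 ]
[       -2       -47 ]

Matrix multiplication: (AB)[i][j] = sum over k of A[i][k] * B[k][j].
  (AB)[0][0] = (9)*(-2) + (3)*(-9) + (7)*(7) = 4
  (AB)[0][1] = (9)*(7) + (3)*(10) + (7)*(-9) = 30
  (AB)[1][0] = (-8)*(-2) + (9)*(-9) + (9)*(7) = -2
  (AB)[1][1] = (-8)*(7) + (9)*(10) + (9)*(-9) = -47
AB =
[        4        30 ]
[       -2       -47 ]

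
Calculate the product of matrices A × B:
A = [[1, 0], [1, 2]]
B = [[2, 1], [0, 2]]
[[2, 1], [2, 5]]

Matrix multiplication:
C[0][0] = 1×2 + 0×0 = 2
C[0][1] = 1×1 + 0×2 = 1
C[1][0] = 1×2 + 2×0 = 2
C[1][1] = 1×1 + 2×2 = 5
Result: [[2, 1], [2, 5]]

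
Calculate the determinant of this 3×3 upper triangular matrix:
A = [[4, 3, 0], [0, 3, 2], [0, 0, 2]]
24

The determinant of a triangular matrix is the product of its diagonal entries (the off-diagonal entries above the diagonal do not affect it).
det(A) = (4) * (3) * (2) = 24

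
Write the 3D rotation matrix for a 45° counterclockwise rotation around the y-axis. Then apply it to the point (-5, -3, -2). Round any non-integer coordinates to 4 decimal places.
R = [[√2/2, 0, √2/2], [0, 1, 0], [-√2/2, 0, √2/2]]; R·(-5, -3, -2) = (-4.9497, -3.0000, 2.1213)

Rotation matrix for 45° around y-axis:
cos(45°) = √2/2, sin(45°) = √2/2
R = [[√2/2, 0, √2/2], [0, 1, 0], [-√2/2, 0, √2/2]]
Apply to (-5, -3, -2): R·[-5, -3, -2]ᵀ = (-4.9497, -3.0000, 2.1213)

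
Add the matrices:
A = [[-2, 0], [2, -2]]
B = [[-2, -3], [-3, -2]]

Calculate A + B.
[[-4, -3], [-1, -4]]

Add corresponding elements:
(-2)+(-2)=-4
(0)+(-3)=-3
(2)+(-3)=-1
(-2)+(-2)=-4
A + B = [[-4, -3], [-1, -4]]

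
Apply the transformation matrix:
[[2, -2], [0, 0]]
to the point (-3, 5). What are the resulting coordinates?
(-16, 0)

Matrix multiplication:
[[2, -2], [0, 0]] × [-3, 5]ᵀ
= [2×-3 + -2×5, 0×-3 + 0×5]ᵀ
= [-16.0000, 0.0000]ᵀ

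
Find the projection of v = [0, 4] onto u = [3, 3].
[2, 2]

The projection of v onto u is proj_u(v) = ((v·u) / (u·u)) · u.
v·u = (0)*(3) + (4)*(3) = 12.
u·u = (3)*(3) + (3)*(3) = 18.
coefficient = 12 / 18 = 2/3.
proj_u(v) = 2/3 · [3, 3] = [2, 2].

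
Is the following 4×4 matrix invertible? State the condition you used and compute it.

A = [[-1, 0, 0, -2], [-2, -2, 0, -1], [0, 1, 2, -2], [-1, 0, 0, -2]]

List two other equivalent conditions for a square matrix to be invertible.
No, not invertible; det(A) = 0 (two rows are equal, so the rows are linearly dependent). Equivalent conditions (failing for this A): rank(A) < 4; Ax = 0 has non-trivial solutions; 0 is an eigenvalue; the columns are linearly dependent.

To check invertibility, compute det(A).
In this matrix, row 0 and the last row are identical, so one row is a scalar multiple of another and the rows are linearly dependent.
A matrix with linearly dependent rows has det = 0 and is not invertible.
Equivalent failed conditions:
- rank(A) < 4.
- Ax = 0 has non-trivial solutions.
- 0 is an eigenvalue.
- The columns are linearly dependent.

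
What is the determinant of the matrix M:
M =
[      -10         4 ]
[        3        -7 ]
det(M) = 58

For a 2×2 matrix [[a, b], [c, d]], det = a*d - b*c.
det(M) = (-10)*(-7) - (4)*(3) = 70 - 12 = 58.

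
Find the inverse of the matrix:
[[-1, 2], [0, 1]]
[[-1, 2], [0, 1]]

For [[a,b],[c,d]], inverse = (1/det)·[[d,-b],[-c,a]]
det = -1·1 - 2·0 = -1
Inverse = (1/-1)·[[1, -2], [0, -1]]
        = [[-1, 2], [0, 1]]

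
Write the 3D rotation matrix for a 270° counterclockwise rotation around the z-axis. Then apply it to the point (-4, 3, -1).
R = [[0, 1, 0], [-1, 0, 0], [0, 0, 1]]; R·(-4, 3, -1) = (3, 4, -1)

Rotation matrix for 270° around z-axis:
cos(270°) = 0, sin(270°) = -1
R = [[0, 1, 0], [-1, 0, 0], [0, 0, 1]]
Apply to (-4, 3, -1): R·[-4, 3, -1]ᵀ = (3, 4, -1)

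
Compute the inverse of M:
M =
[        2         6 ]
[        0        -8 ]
det(M) = -16
M⁻¹ =
[      1/2       3/8 ]
[        0      -1/8 ]

For a 2×2 matrix M = [[a, b], [c, d]] with det(M) ≠ 0, M⁻¹ = (1/det(M)) * [[d, -b], [-c, a]].
det(M) = (2)*(-8) - (6)*(0) = -16 - 0 = -16.
M⁻¹ = (1/-16) * [[-8, -6], [0, 2]].
Dividing each entry by -16 and reducing:
M⁻¹ =
[      1/2       3/8 ]
[        0      -1/8 ]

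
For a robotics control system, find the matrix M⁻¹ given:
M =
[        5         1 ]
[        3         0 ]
det(M) = -3
M⁻¹ =
[        0       1/3 ]
[        1      -5/3 ]

For a 2×2 matrix M = [[a, b], [c, d]] with det(M) ≠ 0, M⁻¹ = (1/det(M)) * [[d, -b], [-c, a]].
det(M) = (5)*(0) - (1)*(3) = 0 - 3 = -3.
M⁻¹ = (1/-3) * [[0, -1], [-3, 5]].
Dividing each entry by -3 and reducing:
M⁻¹ =
[        0       1/3 ]
[        1      -5/3 ]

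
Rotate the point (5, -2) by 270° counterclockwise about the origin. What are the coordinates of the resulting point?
(-2, -5)

Rotation matrix R(θ) = [[cos θ, -sin θ], [sin θ, cos θ]]; for θ = 270°:
R = [[0, 1], [-1, 0]]
Result: R × [5, -2]ᵀ = [0·5 + (1)·-2, -1·5 + (0)·-2]ᵀ = (-2, -5)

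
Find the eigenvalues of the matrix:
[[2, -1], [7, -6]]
λ = -5 and λ = 1

Characteristic equation: det(A - λI) = 0
λ² - (trace)λ + (det) = 0
λ² - (-4)λ + (-5) = 0
λ² + 4λ - 5 = 0
Solving: λ = -5, 1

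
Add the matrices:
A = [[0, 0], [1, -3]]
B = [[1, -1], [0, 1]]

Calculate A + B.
[[1, -1], [1, -2]]

Add corresponding elements:
(0)+(1)=1
(0)+(-1)=-1
(1)+(0)=1
(-3)+(1)=-2
A + B = [[1, -1], [1, -2]]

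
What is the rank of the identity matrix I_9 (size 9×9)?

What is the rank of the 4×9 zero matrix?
rank(I_9) = 9, rank(0) = 0

The identity I_9 has 9 columns that are the standard basis vectors e_1, …, e_9. These are linearly independent, so all 9 columns are pivots and rank(I_9) = 9.
The 4×9 zero matrix has every entry zero, so every row is the zero row and there are no pivots; rank(0) = 0.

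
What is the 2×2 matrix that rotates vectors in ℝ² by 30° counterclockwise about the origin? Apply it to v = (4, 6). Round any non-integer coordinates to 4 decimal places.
R = [[√3/2, -1/2], [1/2, √3/2]]; R·v = (0.4641, 7.1962)

A counterclockwise rotation by angle θ in ℝ² has matrix R(θ) = [[cos θ, -sin θ], [sin θ, cos θ]].
For θ = 30°: cos θ = √3/2, sin θ = 1/2.
R(30°) = [[√3/2, -1/2], [1/2, √3/2]].
R·v = [√3/2·4 + (-1/2)·6, 1/2·4 + √3/2·6] = (0.4641, 7.1962).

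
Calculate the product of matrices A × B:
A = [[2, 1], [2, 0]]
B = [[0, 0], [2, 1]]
[[2, 1], [0, 0]]

Matrix multiplication:
C[0][0] = 2×0 + 1×2 = 2
C[0][1] = 2×0 + 1×1 = 1
C[1][0] = 2×0 + 0×2 = 0
C[1][1] = 2×0 + 0×1 = 0
Result: [[2, 1], [0, 0]]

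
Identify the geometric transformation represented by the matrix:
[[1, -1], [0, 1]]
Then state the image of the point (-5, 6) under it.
horizontal shear with factor -1; image of (-5, 6) is (-11, 6)

The matrix [[1, k], [0, 1]] sends (x, y) to (x + -1y, y), leaving the y-coordinate fixed: a horizontal shear.
The matrix [[1, -1], [0, 1]] represents: horizontal shear with factor -1.
Applying it to (-5, 6): [1·-5 + -1·6, 0·-5 + 1·6] = (-11, 6).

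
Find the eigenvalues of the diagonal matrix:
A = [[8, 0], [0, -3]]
λ₁ = 8, λ₂ = -3

The characteristic polynomial of A is det(A - λI) = (8 - λ)(-3 - λ) = 0.
The roots are λ = 8 and λ = -3, so the eigenvalues are the diagonal entries.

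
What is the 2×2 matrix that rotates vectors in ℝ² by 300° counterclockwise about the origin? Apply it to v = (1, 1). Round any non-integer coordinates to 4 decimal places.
R = [[1/2, √3/2], [-√3/2, 1/2]]; R·v = (1.3660, -0.3660)

A counterclockwise rotation by angle θ in ℝ² has matrix R(θ) = [[cos θ, -sin θ], [sin θ, cos θ]].
For θ = 300°: cos θ = 1/2, sin θ = -√3/2.
R(300°) = [[1/2, √3/2], [-√3/2, 1/2]].
R·v = [1/2·1 + (√3/2)·1, -√3/2·1 + 1/2·1] = (1.3660, -0.3660).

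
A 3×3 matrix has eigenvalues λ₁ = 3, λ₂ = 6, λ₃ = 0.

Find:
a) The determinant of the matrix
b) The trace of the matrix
det = 0, trace = 9

Two standard eigenvalue identities:
- det(A) equals the product of the eigenvalues (counted with multiplicity).
- trace(A) equals the sum of the eigenvalues.
det(A) = (3)*(6)*(0) = 0.
trace(A) = 3 + 6 + 0 = 9.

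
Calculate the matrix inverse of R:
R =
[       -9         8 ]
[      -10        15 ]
det(R) = -55
R⁻¹ =
[    -3/11      8/55 ]
[    -2/11      9/55 ]

For a 2×2 matrix R = [[a, b], [c, d]] with det(R) ≠ 0, R⁻¹ = (1/det(R)) * [[d, -b], [-c, a]].
det(R) = (-9)*(15) - (8)*(-10) = -135 + 80 = -55.
R⁻¹ = (1/-55) * [[15, -8], [10, -9]].
Dividing each entry by -55 and reducing:
R⁻¹ =
[    -3/11      8/55 ]
[    -2/11      9/55 ]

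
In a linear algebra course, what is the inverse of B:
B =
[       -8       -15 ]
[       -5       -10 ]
det(B) = 5
B⁻¹ =
[       -2         3 ]
[        1      -8/5 ]

For a 2×2 matrix B = [[a, b], [c, d]] with det(B) ≠ 0, B⁻¹ = (1/det(B)) * [[d, -b], [-c, a]].
det(B) = (-8)*(-10) - (-15)*(-5) = 80 - 75 = 5.
B⁻¹ = (1/5) * [[-10, 15], [5, -8]].
Dividing each entry by 5 and reducing:
B⁻¹ =
[       -2         3 ]
[        1      -8/5 ]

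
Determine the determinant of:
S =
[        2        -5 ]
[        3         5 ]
det(S) = 25

For a 2×2 matrix [[a, b], [c, d]], det = a*d - b*c.
det(S) = (2)*(5) - (-5)*(3) = 10 + 15 = 25.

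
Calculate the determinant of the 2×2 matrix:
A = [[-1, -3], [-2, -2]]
-4

For A = [[a, b], [c, d]], det(A) = a*d - b*c.
det(A) = (-1)*(-2) - (-3)*(-2) = 2 - 6 = -4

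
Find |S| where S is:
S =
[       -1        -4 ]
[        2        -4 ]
det(S) = 12

For a 2×2 matrix [[a, b], [c, d]], det = a*d - b*c.
det(S) = (-1)*(-4) - (-4)*(2) = 4 + 8 = 12.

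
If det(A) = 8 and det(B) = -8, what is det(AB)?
-64

Use the multiplicative property of determinants: det(AB) = det(A)*det(B).
det(AB) = (8)*(-8) = -64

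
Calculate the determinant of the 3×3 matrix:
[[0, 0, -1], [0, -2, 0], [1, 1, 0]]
-2

Expansion along first row:
det = 0·det([[-2,0],[1,0]]) - 0·det([[0,0],[1,0]]) + -1·det([[0,-2],[1,1]])
    = 0·(-2·0 - 0·1) - 0·(0·0 - 0·1) + -1·(0·1 - -2·1)
    = 0·0 - 0·0 + -1·2
    = 0 + 0 + -2 = -2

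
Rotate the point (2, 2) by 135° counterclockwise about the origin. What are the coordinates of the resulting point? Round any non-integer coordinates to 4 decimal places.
(-2.8284, 0.0000)

Rotation matrix R(θ) = [[cos θ, -sin θ], [sin θ, cos θ]]; for θ = 135°:
R = [[-√2/2, -√2/2], [√2/2, -√2/2]]
Result: R × [2, 2]ᵀ = [-√2/2·2 + (-√2/2)·2, √2/2·2 + (-√2/2)·2]ᵀ = (-2.8284, 0.0000)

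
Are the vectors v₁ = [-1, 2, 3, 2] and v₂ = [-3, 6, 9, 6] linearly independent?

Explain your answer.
No, linearly dependent (v₂ = 3·v₁)

Check whether there is a scalar k with v₂ = k·v₁.
Comparing components, k = 3 satisfies 3·[-1, 2, 3, 2] = [-3, 6, 9, 6].
Since v₂ is a scalar multiple of v₁, the two vectors are linearly dependent.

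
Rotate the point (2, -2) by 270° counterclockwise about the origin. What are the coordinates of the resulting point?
(-2, -2)

Rotation matrix R(θ) = [[cos θ, -sin θ], [sin θ, cos θ]]; for θ = 270°:
R = [[0, 1], [-1, 0]]
Result: R × [2, -2]ᵀ = [0·2 + (1)·-2, -1·2 + (0)·-2]ᵀ = (-2, -2)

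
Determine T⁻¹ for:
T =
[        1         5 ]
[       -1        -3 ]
det(T) = 2
T⁻¹ =
[     -3/2      -5/2 ]
[      1/2       1/2 ]

For a 2×2 matrix T = [[a, b], [c, d]] with det(T) ≠ 0, T⁻¹ = (1/det(T)) * [[d, -b], [-c, a]].
det(T) = (1)*(-3) - (5)*(-1) = -3 + 5 = 2.
T⁻¹ = (1/2) * [[-3, -5], [1, 1]].
Dividing each entry by 2 and reducing:
T⁻¹ =
[     -3/2      -5/2 ]
[      1/2       1/2 ]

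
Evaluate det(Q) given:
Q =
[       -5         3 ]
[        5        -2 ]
det(Q) = -5

For a 2×2 matrix [[a, b], [c, d]], det = a*d - b*c.
det(Q) = (-5)*(-2) - (3)*(5) = 10 - 15 = -5.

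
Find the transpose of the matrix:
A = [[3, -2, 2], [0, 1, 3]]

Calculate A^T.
[[3, 0], [-2, 1], [2, 3]]

The transpose sends entry (i,j) to (j,i); rows become columns.
Row 0 of A: [3, -2, 2] -> column 0 of A^T.
Row 1 of A: [0, 1, 3] -> column 1 of A^T.
A^T = [[3, 0], [-2, 1], [2, 3]]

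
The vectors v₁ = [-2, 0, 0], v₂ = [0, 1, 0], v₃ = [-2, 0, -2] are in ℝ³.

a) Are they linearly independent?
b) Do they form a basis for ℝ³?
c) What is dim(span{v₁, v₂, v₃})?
Yes independent, yes basis, dim = 3

Stack v₁, v₂, v₃ as rows of a 3×3 matrix.
[[-2, 0, 0]; [0, 1, 0]; [-2, 0, -2]] is already lower triangular with nonzero diagonal entries (-2, 1, -2), so its determinant is the product of the diagonal entries, det = (-2)·(1)·(-2) = 4 ≠ 0, and the rows are linearly independent.
Three linearly independent vectors in ℝ³ form a basis for ℝ³, so dim(span{v₁,v₂,v₃}) = 3.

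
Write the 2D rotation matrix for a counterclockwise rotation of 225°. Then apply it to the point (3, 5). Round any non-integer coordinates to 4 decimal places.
R = [[-√2/2, √2/2], [-√2/2, -√2/2]]; R·(3, 5) = (1.4142, -5.6569)

Rotation matrix formula: R(θ) = [[cos θ, -sin θ], [sin θ, cos θ]]
For θ = 225°:
cos(225°) = -√2/2
sin(225°) = -√2/2
R = [[-√2/2, √2/2], [-√2/2, -√2/2]]
Apply to (3, 5): [-√2/2·3 + (√2/2)·5, -√2/2·3 + -√2/2·5] = (1.4142, -5.6569)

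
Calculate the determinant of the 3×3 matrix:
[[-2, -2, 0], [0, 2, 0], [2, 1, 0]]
0

Expansion along first row:
det = -2·det([[2,0],[1,0]]) - -2·det([[0,0],[2,0]]) + 0·det([[0,2],[2,1]])
    = -2·(2·0 - 0·1) - -2·(0·0 - 0·2) + 0·(0·1 - 2·2)
    = -2·0 - -2·0 + 0·-4
    = 0 + 0 + 0 = 0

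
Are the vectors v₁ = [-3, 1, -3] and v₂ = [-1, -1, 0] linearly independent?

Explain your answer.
Yes, linearly independent

Two vectors are linearly dependent iff one is a scalar multiple of the other.
No single scalar k satisfies v₂ = k·v₁ (the ratios of corresponding entries disagree), so v₁ and v₂ are linearly independent.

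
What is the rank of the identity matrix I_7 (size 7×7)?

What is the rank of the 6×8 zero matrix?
rank(I_7) = 7, rank(0) = 0

The identity I_7 has 7 columns that are the standard basis vectors e_1, …, e_7. These are linearly independent, so all 7 columns are pivots and rank(I_7) = 7.
The 6×8 zero matrix has every entry zero, so every row is the zero row and there are no pivots; rank(0) = 0.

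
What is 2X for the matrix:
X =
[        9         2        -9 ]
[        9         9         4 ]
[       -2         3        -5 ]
2X =
[       18         4       -18 ]
[       18        18         8 ]
[       -4         6       -10 ]

Scalar multiplication is elementwise: (2X)[i][j] = 2 * X[i][j].
  (2X)[0][0] = 2 * (9) = 18
  (2X)[0][1] = 2 * (2) = 4
  (2X)[0][2] = 2 * (-9) = -18
  (2X)[1][0] = 2 * (9) = 18
  (2X)[1][1] = 2 * (9) = 18
  (2X)[1][2] = 2 * (4) = 8
  (2X)[2][0] = 2 * (-2) = -4
  (2X)[2][1] = 2 * (3) = 6
  (2X)[2][2] = 2 * (-5) = -10
2X =
[       18         4       -18 ]
[       18        18         8 ]
[       -4         6       -10 ]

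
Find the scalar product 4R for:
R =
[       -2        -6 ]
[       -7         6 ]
4R =
[       -8       -24 ]
[      -28        24 ]

Scalar multiplication is elementwise: (4R)[i][j] = 4 * R[i][j].
  (4R)[0][0] = 4 * (-2) = -8
  (4R)[0][1] = 4 * (-6) = -24
  (4R)[1][0] = 4 * (-7) = -28
  (4R)[1][1] = 4 * (6) = 24
4R =
[       -8       -24 ]
[      -28        24 ]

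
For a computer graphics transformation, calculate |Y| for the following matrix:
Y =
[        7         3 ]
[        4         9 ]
det(Y) = 51

For a 2×2 matrix [[a, b], [c, d]], det = a*d - b*c.
det(Y) = (7)*(9) - (3)*(4) = 63 - 12 = 51.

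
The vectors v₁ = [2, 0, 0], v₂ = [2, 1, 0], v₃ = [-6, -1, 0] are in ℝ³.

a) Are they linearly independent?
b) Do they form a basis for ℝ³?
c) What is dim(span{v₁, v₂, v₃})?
Not independent, not a basis, dim(span) = 2

Check whether v₃ can be written as a linear combination of v₁ and v₂.
v₃ = (-2)·v₁ + (-1)·v₂ = [-6, -1, 0], so the three vectors are linearly dependent.
Thus they do not form a basis for ℝ³, and dim(span{v₁, v₂, v₃}) = 2 (spanned by v₁ and v₂).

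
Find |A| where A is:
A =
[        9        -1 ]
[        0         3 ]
det(A) = 27

For a 2×2 matrix [[a, b], [c, d]], det = a*d - b*c.
det(A) = (9)*(3) - (-1)*(0) = 27 - 0 = 27.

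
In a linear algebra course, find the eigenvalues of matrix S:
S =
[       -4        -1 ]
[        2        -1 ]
λ = -3, -2

Solve det(S - λI) = 0. For a 2×2 matrix the characteristic equation is λ² - (trace)λ + det = 0.
trace(S) = a + d = -4 - 1 = -5.
det(S) = a*d - b*c = (-4)*(-1) - (-1)*(2) = 4 + 2 = 6.
Characteristic equation: λ² - (-5)λ + (6) = 0.
Discriminant = (-5)² - 4*(6) = 25 - 24 = 1.
λ = (-5 ± √1) / 2 = (-5 ± 1) / 2 = -3, -2.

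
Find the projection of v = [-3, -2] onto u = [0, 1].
[0, -2]

The projection of v onto u is proj_u(v) = ((v·u) / (u·u)) · u.
v·u = (-3)*(0) + (-2)*(1) = -2.
u·u = (0)*(0) + (1)*(1) = 1.
coefficient = -2 / 1 = -2.
proj_u(v) = -2 · [0, 1] = [0, -2].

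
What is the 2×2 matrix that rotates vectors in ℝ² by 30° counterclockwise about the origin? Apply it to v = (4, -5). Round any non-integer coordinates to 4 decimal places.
R = [[√3/2, -1/2], [1/2, √3/2]]; R·v = (5.9641, -2.3301)

A counterclockwise rotation by angle θ in ℝ² has matrix R(θ) = [[cos θ, -sin θ], [sin θ, cos θ]].
For θ = 30°: cos θ = √3/2, sin θ = 1/2.
R(30°) = [[√3/2, -1/2], [1/2, √3/2]].
R·v = [√3/2·4 + (-1/2)·-5, 1/2·4 + √3/2·-5] = (5.9641, -2.3301).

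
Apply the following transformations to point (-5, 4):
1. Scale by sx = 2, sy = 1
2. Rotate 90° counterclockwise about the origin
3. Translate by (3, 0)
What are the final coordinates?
(-1, -10)

Step 1: Scale → (-10, 4)
Step 2: Rotate 90° → (-4, -10)
Step 3: Translate → (-1, -10)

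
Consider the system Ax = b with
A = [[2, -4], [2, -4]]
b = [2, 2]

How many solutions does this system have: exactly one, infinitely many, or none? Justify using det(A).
Infinitely many solutions

det(A) = (2)*(-4) - (-4)*(2) = 0, so A is singular (column 2 is -2 times column 1).
b = [2, 2] = 1 * column 1 of A, so b lies in the column space of A.
A singular matrix whose right-hand side is in its column space gives a 1-parameter family of solutions — infinitely many.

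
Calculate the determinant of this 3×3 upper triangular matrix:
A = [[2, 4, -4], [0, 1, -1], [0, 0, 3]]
6

The determinant of a triangular matrix is the product of its diagonal entries (the off-diagonal entries above the diagonal do not affect it).
det(A) = (2) * (1) * (3) = 6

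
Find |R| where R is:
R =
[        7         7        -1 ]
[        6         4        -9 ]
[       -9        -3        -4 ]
det(R) = 416

Expand along row 0 (cofactor expansion): det(R) = a*(e*i - f*h) - b*(d*i - f*g) + c*(d*h - e*g), where the 3×3 is [[a, b, c], [d, e, f], [g, h, i]].
Minor M_00 = (4)*(-4) - (-9)*(-3) = -16 - 27 = -43.
Minor M_01 = (6)*(-4) - (-9)*(-9) = -24 - 81 = -105.
Minor M_02 = (6)*(-3) - (4)*(-9) = -18 + 36 = 18.
det(R) = (7)*(-43) - (7)*(-105) + (-1)*(18) = -301 + 735 - 18 = 416.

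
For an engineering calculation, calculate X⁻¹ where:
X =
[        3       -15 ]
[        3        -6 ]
det(X) = 27
X⁻¹ =
[     -2/9       5/9 ]
[     -1/9       1/9 ]

For a 2×2 matrix X = [[a, b], [c, d]] with det(X) ≠ 0, X⁻¹ = (1/det(X)) * [[d, -b], [-c, a]].
det(X) = (3)*(-6) - (-15)*(3) = -18 + 45 = 27.
X⁻¹ = (1/27) * [[-6, 15], [-3, 3]].
Dividing each entry by 27 and reducing:
X⁻¹ =
[     -2/9       5/9 ]
[     -1/9       1/9 ]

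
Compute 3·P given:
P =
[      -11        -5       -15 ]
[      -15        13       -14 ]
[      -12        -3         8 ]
3P =
[      -33       -15       -45 ]
[      -45        39       -42 ]
[      -36        -9        24 ]

Scalar multiplication is elementwise: (3P)[i][j] = 3 * P[i][j].
  (3P)[0][0] = 3 * (-11) = -33
  (3P)[0][1] = 3 * (-5) = -15
  (3P)[0][2] = 3 * (-15) = -45
  (3P)[1][0] = 3 * (-15) = -45
  (3P)[1][1] = 3 * (13) = 39
  (3P)[1][2] = 3 * (-14) = -42
  (3P)[2][0] = 3 * (-12) = -36
  (3P)[2][1] = 3 * (-3) = -9
  (3P)[2][2] = 3 * (8) = 24
3P =
[      -33       -15       -45 ]
[      -45        39       -42 ]
[      -36        -9        24 ]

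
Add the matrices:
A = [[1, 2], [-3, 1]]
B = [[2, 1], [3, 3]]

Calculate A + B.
[[3, 3], [0, 4]]

Add corresponding elements:
(1)+(2)=3
(2)+(1)=3
(-3)+(3)=0
(1)+(3)=4
A + B = [[3, 3], [0, 4]]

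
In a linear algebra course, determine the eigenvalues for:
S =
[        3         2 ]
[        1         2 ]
λ = 1, 4

Solve det(S - λI) = 0. For a 2×2 matrix the characteristic equation is λ² - (trace)λ + det = 0.
trace(S) = a + d = 3 + 2 = 5.
det(S) = a*d - b*c = (3)*(2) - (2)*(1) = 6 - 2 = 4.
Characteristic equation: λ² - (5)λ + (4) = 0.
Discriminant = (5)² - 4*(4) = 25 - 16 = 9.
λ = (5 ± √9) / 2 = (5 ± 3) / 2 = 1, 4.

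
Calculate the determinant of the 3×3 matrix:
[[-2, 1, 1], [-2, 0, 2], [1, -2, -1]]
-4

Expansion along first row:
det = -2·det([[0,2],[-2,-1]]) - 1·det([[-2,2],[1,-1]]) + 1·det([[-2,0],[1,-2]])
    = -2·(0·-1 - 2·-2) - 1·(-2·-1 - 2·1) + 1·(-2·-2 - 0·1)
    = -2·4 - 1·0 + 1·4
    = -8 + 0 + 4 = -4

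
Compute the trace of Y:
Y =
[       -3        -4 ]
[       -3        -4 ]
tr(Y) = -3 - 4 = -7

The trace of a square matrix is the sum of its diagonal entries.
Diagonal entries of Y: Y[0][0] = -3, Y[1][1] = -4.
tr(Y) = -3 - 4 = -7.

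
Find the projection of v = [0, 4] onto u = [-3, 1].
[-6/5, 2/5]

The projection of v onto u is proj_u(v) = ((v·u) / (u·u)) · u.
v·u = (0)*(-3) + (4)*(1) = 4.
u·u = (-3)*(-3) + (1)*(1) = 10.
coefficient = 4 / 10 = 2/5.
proj_u(v) = 2/5 · [-3, 1] = [-6/5, 2/5].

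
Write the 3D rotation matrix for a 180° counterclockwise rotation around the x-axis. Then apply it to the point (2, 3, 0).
R = [[1, 0, 0], [0, -1, 0], [0, 0, -1]]; R·(2, 3, 0) = (2, -3, 0)

Rotation matrix for 180° around x-axis:
cos(180°) = -1, sin(180°) = 0
R = [[1, 0, 0], [0, -1, 0], [0, 0, -1]]
Apply to (2, 3, 0): R·[2, 3, 0]ᵀ = (2, -3, 0)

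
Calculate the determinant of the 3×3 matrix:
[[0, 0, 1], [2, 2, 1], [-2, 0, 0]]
4

Expansion along first row:
det = 0·det([[2,1],[0,0]]) - 0·det([[2,1],[-2,0]]) + 1·det([[2,2],[-2,0]])
    = 0·(2·0 - 1·0) - 0·(2·0 - 1·-2) + 1·(2·0 - 2·-2)
    = 0·0 - 0·2 + 1·4
    = 0 + 0 + 4 = 4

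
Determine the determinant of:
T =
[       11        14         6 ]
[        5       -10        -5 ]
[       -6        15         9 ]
det(T) = -285

Expand along row 0 (cofactor expansion): det(T) = a*(e*i - f*h) - b*(d*i - f*g) + c*(d*h - e*g), where the 3×3 is [[a, b, c], [d, e, f], [g, h, i]].
Minor M_00 = (-10)*(9) - (-5)*(15) = -90 + 75 = -15.
Minor M_01 = (5)*(9) - (-5)*(-6) = 45 - 30 = 15.
Minor M_02 = (5)*(15) - (-10)*(-6) = 75 - 60 = 15.
det(T) = (11)*(-15) - (14)*(15) + (6)*(15) = -165 - 210 + 90 = -285.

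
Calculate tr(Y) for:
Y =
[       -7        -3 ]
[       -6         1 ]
tr(Y) = -7 + 1 = -6

The trace of a square matrix is the sum of its diagonal entries.
Diagonal entries of Y: Y[0][0] = -7, Y[1][1] = 1.
tr(Y) = -7 + 1 = -6.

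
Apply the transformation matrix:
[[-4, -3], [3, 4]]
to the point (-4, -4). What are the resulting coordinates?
(28, -28)

Matrix multiplication:
[[-4, -3], [3, 4]] × [-4, -4]ᵀ
= [-4×-4 + -3×-4, 3×-4 + 4×-4]ᵀ
= [28.0000, -28.0000]ᵀ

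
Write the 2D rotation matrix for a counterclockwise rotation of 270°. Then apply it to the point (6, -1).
R = [[0, 1], [-1, 0]]; R·(6, -1) = (-1, -6)

Rotation matrix formula: R(θ) = [[cos θ, -sin θ], [sin θ, cos θ]]
For θ = 270°:
cos(270°) = 0
sin(270°) = -1
R = [[0, 1], [-1, 0]]
Apply to (6, -1): [0·6 + (1)·-1, -1·6 + 0·-1] = (-1, -6)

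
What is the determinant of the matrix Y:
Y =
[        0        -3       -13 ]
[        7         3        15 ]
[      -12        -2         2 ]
det(Y) = 296

Expand along row 0 (cofactor expansion): det(Y) = a*(e*i - f*h) - b*(d*i - f*g) + c*(d*h - e*g), where the 3×3 is [[a, b, c], [d, e, f], [g, h, i]].
Minor M_00 = (3)*(2) - (15)*(-2) = 6 + 30 = 36.
Minor M_01 = (7)*(2) - (15)*(-12) = 14 + 180 = 194.
Minor M_02 = (7)*(-2) - (3)*(-12) = -14 + 36 = 22.
det(Y) = (0)*(36) - (-3)*(194) + (-13)*(22) = 0 + 582 - 286 = 296.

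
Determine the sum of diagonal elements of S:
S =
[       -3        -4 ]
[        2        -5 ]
tr(S) = -3 - 5 = -8

The trace of a square matrix is the sum of its diagonal entries.
Diagonal entries of S: S[0][0] = -3, S[1][1] = -5.
tr(S) = -3 - 5 = -8.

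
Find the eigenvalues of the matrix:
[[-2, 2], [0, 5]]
λ = -2 and λ = 5

Characteristic equation: det(A - λI) = 0
λ² - (trace)λ + (det) = 0
λ² - (3)λ + (-10) = 0
λ² - 3λ - 10 = 0
Solving: λ = -2, 5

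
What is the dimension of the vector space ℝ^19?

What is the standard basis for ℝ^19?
Dimension = 19; standard basis = {e_1, e_2, e_3, …, e_19}

ℝ^19 is the space of 19-tuples of real numbers; its dimension is 19.
The standard basis consists of 19 vectors: e_1, e_2, e_3, …, e_19, where e_i is the vector with 1 in position i and 0 elsewhere.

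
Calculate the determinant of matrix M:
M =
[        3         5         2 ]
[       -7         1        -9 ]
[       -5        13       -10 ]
det(M) = 24

Expand along row 0 (cofactor expansion): det(M) = a*(e*i - f*h) - b*(d*i - f*g) + c*(d*h - e*g), where the 3×3 is [[a, b, c], [d, e, f], [g, h, i]].
Minor M_00 = (1)*(-10) - (-9)*(13) = -10 + 117 = 107.
Minor M_01 = (-7)*(-10) - (-9)*(-5) = 70 - 45 = 25.
Minor M_02 = (-7)*(13) - (1)*(-5) = -91 + 5 = -86.
det(M) = (3)*(107) - (5)*(25) + (2)*(-86) = 321 - 125 - 172 = 24.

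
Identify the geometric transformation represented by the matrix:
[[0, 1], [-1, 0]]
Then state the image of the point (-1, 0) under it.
rotation by 90° clockwise (i.e., 270° counterclockwise); image of (-1, 0) is (0, 1)

This matches the form [[cos θ, -sin θ], [sin θ, cos θ]] of a rotation matrix; reading off cos θ and sin θ gives the angle.
The matrix [[0, 1], [-1, 0]] represents: rotation by 90° clockwise (i.e., 270° counterclockwise).
Applying it to (-1, 0): [0·-1 + 1·0, -1·-1 + 0·0] = (0, 1).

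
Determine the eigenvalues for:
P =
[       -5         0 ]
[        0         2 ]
λ = -5, 2

Solve det(P - λI) = 0. For a 2×2 matrix the characteristic equation is λ² - (trace)λ + det = 0.
trace(P) = a + d = -5 + 2 = -3.
det(P) = a*d - b*c = (-5)*(2) - (0)*(0) = -10 - 0 = -10.
Characteristic equation: λ² - (-3)λ + (-10) = 0.
Discriminant = (-3)² - 4*(-10) = 9 + 40 = 49.
λ = (-3 ± √49) / 2 = (-3 ± 7) / 2 = -5, 2.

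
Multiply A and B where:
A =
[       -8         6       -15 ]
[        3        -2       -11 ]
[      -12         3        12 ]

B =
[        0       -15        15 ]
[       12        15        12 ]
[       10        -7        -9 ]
AB =
[      -78       315        87 ]
[     -134         2       120 ]
[      156       141      -252 ]

Matrix multiplication: (AB)[i][j] = sum over k of A[i][k] * B[k][j].
  (AB)[0][0] = (-8)*(0) + (6)*(12) + (-15)*(10) = -78
  (AB)[0][1] = (-8)*(-15) + (6)*(15) + (-15)*(-7) = 315
  (AB)[0][2] = (-8)*(15) + (6)*(12) + (-15)*(-9) = 87
  (AB)[1][0] = (3)*(0) + (-2)*(12) + (-11)*(10) = -134
  (AB)[1][1] = (3)*(-15) + (-2)*(15) + (-11)*(-7) = 2
  (AB)[1][2] = (3)*(15) + (-2)*(12) + (-11)*(-9) = 120
  (AB)[2][0] = (-12)*(0) + (3)*(12) + (12)*(10) = 156
  (AB)[2][1] = (-12)*(-15) + (3)*(15) + (12)*(-7) = 141
  (AB)[2][2] = (-12)*(15) + (3)*(12) + (12)*(-9) = -252
AB =
[      -78       315        87 ]
[     -134         2       120 ]
[      156       141      -252 ]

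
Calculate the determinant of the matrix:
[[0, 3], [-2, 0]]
6

For a 2×2 matrix [[a, b], [c, d]], det = ad - bc
det = (0)(0) - (3)(-2) = 0 - -6 = 6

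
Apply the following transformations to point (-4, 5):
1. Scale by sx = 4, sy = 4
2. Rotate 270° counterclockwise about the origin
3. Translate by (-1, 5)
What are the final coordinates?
(19, 21)

Step 1: Scale → (-16, 20)
Step 2: Rotate 270° → (20, 16)
Step 3: Translate → (19, 21)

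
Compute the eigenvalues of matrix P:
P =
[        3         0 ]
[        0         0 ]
λ = 0, 3

Solve det(P - λI) = 0. For a 2×2 matrix the characteristic equation is λ² - (trace)λ + det = 0.
trace(P) = a + d = 3 + 0 = 3.
det(P) = a*d - b*c = (3)*(0) - (0)*(0) = 0 - 0 = 0.
Characteristic equation: λ² - (3)λ + (0) = 0.
Discriminant = (3)² - 4*(0) = 9 - 0 = 9.
λ = (3 ± √9) / 2 = (3 ± 3) / 2 = 0, 3.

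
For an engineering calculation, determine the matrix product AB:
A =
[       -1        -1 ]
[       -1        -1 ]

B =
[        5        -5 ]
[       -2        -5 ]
AB =
[       -3        10 ]
[       -3        10 ]

Matrix multiplication: (AB)[i][j] = sum over k of A[i][k] * B[k][j].
  (AB)[0][0] = (-1)*(5) + (-1)*(-2) = -3
  (AB)[0][1] = (-1)*(-5) + (-1)*(-5) = 10
  (AB)[1][0] = (-1)*(5) + (-1)*(-2) = -3
  (AB)[1][1] = (-1)*(-5) + (-1)*(-5) = 10
AB =
[       -3        10 ]
[       -3        10 ]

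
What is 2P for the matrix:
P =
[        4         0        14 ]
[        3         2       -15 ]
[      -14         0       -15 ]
2P =
[        8         0        28 ]
[        6         4       -30 ]
[      -28         0       -30 ]

Scalar multiplication is elementwise: (2P)[i][j] = 2 * P[i][j].
  (2P)[0][0] = 2 * (4) = 8
  (2P)[0][1] = 2 * (0) = 0
  (2P)[0][2] = 2 * (14) = 28
  (2P)[1][0] = 2 * (3) = 6
  (2P)[1][1] = 2 * (2) = 4
  (2P)[1][2] = 2 * (-15) = -30
  (2P)[2][0] = 2 * (-14) = -28
  (2P)[2][1] = 2 * (0) = 0
  (2P)[2][2] = 2 * (-15) = -30
2P =
[        8         0        28 ]
[        6         4       -30 ]
[      -28         0       -30 ]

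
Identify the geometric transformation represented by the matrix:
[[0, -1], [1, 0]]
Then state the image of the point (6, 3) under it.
rotation by 90° counterclockwise; image of (6, 3) is (-3, 6)

This matches the form [[cos θ, -sin θ], [sin θ, cos θ]] of a rotation matrix; reading off cos θ and sin θ gives the angle.
The matrix [[0, -1], [1, 0]] represents: rotation by 90° counterclockwise.
Applying it to (6, 3): [0·6 + -1·3, 1·6 + 0·3] = (-3, 6).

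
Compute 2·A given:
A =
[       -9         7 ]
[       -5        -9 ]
2A =
[      -18        14 ]
[      -10       -18 ]

Scalar multiplication is elementwise: (2A)[i][j] = 2 * A[i][j].
  (2A)[0][0] = 2 * (-9) = -18
  (2A)[0][1] = 2 * (7) = 14
  (2A)[1][0] = 2 * (-5) = -10
  (2A)[1][1] = 2 * (-9) = -18
2A =
[      -18        14 ]
[      -10       -18 ]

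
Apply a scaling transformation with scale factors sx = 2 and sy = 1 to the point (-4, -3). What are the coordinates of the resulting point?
(-8, -3)

Scaling matrix:
[[2, 0], [0, 1]]
Result: (-4 × 2, -3 × 1) = (-8, -3)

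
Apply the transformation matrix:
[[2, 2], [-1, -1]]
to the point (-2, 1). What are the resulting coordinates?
(-2, 1)

Matrix multiplication:
[[2, 2], [-1, -1]] × [-2, 1]ᵀ
= [2×-2 + 2×1, -1×-2 + -1×1]ᵀ
= [-2.0000, 1.0000]ᵀ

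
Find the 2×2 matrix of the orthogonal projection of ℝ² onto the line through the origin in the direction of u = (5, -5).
[[1/2, -1/2], [-1/2, 1/2]]

The orthogonal projection onto the line spanned by a nonzero vector u = (a, b) has matrix P = (u uᵀ) / (uᵀ u) = (1/(a² + b²)) · [[a², ab], [ab, b²]].
Here u = (5, -5), so a² + b² = 25 + 25 = 50.
P = (1/50) · [[25, -25], [-25, 25]] = [[1/2, -1/2], [-1/2, 1/2]].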